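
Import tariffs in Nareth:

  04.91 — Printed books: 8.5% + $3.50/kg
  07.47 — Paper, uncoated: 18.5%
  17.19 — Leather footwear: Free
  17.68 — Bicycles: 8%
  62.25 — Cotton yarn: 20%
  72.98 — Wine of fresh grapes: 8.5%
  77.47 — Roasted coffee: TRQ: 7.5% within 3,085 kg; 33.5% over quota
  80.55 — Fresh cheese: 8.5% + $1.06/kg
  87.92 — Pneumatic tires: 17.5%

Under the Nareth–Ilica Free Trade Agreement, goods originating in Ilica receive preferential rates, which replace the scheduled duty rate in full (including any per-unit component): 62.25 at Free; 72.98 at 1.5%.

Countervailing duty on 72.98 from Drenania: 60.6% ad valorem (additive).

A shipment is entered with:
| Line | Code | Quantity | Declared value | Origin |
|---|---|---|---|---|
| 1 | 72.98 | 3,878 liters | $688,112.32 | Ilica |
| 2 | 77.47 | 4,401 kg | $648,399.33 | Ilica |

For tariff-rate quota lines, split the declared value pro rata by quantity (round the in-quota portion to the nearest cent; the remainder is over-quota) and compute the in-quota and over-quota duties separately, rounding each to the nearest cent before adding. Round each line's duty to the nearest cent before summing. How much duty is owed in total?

Line 1 (72.98, Ilica, 3,878 liters, $688,112.32):
Base rate for 72.98 is 8.5%.
Origin Ilica qualifies under the Nareth–Ilica agreement and 72.98 is covered: preferential rate 1.5% applies instead.
The additional-duty order on 72.98 targets Drenania, not Ilica; it does not apply.
Duty = $688,112.32 × 1.5% = $10,321.68.
Line 2 (77.47, Ilica, 4,401 kg, $648,399.33):
Code 77.47 is under a tariff-rate quota (threshold 3,085 kg). In-quota: 3,085 kg at 7.5%; over-quota: 1,316 kg at 33.5%.
Pro-rata value split: in-quota = $648,399.33 × 3,085/4,401 = $454,513.05; over-quota = $648,399.33 − $454,513.05 = $193,886.28.
In-quota duty = $454,513.05 × 7.5% = $34,088.48. Over-quota duty = $193,886.28 × 33.5% = $64,951.90.
Line duty = $34,088.48 + $64,951.90 = $99,040.38.
Total = $10,321.68 + $99,040.38 = $109,362.06.

$109,362.06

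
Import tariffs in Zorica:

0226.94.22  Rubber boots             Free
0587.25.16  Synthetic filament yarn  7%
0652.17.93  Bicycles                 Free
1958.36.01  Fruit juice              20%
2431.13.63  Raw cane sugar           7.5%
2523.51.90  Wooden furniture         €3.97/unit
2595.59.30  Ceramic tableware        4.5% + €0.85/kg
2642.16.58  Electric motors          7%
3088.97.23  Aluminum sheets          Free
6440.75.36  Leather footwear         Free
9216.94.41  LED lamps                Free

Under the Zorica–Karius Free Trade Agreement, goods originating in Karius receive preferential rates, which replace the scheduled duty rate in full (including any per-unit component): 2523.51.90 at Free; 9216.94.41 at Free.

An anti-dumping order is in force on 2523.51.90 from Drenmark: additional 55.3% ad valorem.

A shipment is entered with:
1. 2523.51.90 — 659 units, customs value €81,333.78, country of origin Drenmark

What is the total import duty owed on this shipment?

Line 1 (2523.51.90, Drenmark, 659 units, €81,333.78):
Base rate for 2523.51.90 is €3.97/unit.
2523.51.90 has an FTA preferential rate, but origin Drenmark is not Karius; base rate stands.
Additional duty on 2523.51.90 from Drenmark: +55.3% ad valorem. Applied ad valorem rate = 55.3%.
Duty = €81,333.78 × 55.3% + 659 × €3.97 = €47,593.81.

€47,593.81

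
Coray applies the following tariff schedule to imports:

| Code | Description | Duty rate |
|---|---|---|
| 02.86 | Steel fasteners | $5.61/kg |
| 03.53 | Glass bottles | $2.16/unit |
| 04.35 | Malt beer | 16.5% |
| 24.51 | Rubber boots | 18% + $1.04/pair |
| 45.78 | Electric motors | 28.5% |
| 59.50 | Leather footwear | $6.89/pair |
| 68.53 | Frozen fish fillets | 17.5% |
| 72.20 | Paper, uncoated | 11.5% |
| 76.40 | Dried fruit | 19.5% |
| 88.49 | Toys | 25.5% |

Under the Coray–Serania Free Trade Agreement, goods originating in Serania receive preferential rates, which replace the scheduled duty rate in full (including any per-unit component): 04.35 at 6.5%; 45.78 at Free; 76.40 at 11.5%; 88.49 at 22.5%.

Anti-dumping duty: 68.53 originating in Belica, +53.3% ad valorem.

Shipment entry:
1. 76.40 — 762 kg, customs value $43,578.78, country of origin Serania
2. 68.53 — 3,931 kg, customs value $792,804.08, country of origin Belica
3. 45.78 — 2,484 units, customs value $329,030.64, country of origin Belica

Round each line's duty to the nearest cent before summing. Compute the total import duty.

$660,090.58

Line 1 (76.40, Serania, 762 kg, $43,578.78):
Base rate for 76.40 is 19.5%.
Origin Serania qualifies under the Coray–Serania agreement and 76.40 is covered: preferential rate 11.5% applies instead.
Duty = $43,578.78 × 11.5% = $5,011.56.
Line 2 (68.53, Belica, 3,931 kg, $792,804.08):
Base rate for 68.53 is 17.5%.
Additional duty on 68.53 from Belica: +53.3%. Applied ad valorem rate: 17.5% + 53.3% = 70.8%.
Duty = $792,804.08 × 70.8% = $561,305.29.
Line 3 (45.78, Belica, 2,484 units, $329,030.64):
Base rate for 45.78 is 28.5%.
45.78 has an FTA preferential rate, but origin Belica is not Serania; base rate stands.
Duty = $329,030.64 × 28.5% = $93,773.73.
Total = $5,011.56 + $561,305.29 + $93,773.73 = $660,090.58.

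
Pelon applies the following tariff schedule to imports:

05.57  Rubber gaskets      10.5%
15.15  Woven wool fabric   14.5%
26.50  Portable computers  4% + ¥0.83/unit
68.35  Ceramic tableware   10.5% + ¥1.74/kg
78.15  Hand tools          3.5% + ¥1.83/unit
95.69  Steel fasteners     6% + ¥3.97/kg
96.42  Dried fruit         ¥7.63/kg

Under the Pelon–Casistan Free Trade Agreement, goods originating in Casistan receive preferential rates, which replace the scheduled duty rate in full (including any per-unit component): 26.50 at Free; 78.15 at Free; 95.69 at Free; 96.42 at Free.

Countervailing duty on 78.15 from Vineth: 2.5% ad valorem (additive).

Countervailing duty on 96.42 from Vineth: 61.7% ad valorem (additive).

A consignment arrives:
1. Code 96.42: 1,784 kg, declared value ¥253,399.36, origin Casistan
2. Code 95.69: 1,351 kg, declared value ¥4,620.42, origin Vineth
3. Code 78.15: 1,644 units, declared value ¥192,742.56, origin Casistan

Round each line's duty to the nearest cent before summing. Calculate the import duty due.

¥5,640.70

Line 1 (96.42, Casistan, 1,784 kg, ¥253,399.36):
Base rate for 96.42 is ¥7.63/kg.
Origin Casistan qualifies under the Pelon–Casistan agreement and 96.42 is covered: preferential rate Free applies instead.
The additional-duty order on 96.42 targets Vineth, not Casistan; it does not apply.
Duty = ¥253,399.36 × 0% = ¥0.00.
Line 2 (95.69, Vineth, 1,351 kg, ¥4,620.42):
Base rate for 95.69 is 6% + ¥3.97/kg.
95.69 has an FTA preferential rate, but origin Vineth is not Casistan; base rate stands.
Duty = ¥4,620.42 × 6% + 1,351 × ¥3.97 = ¥5,640.70.
Line 3 (78.15, Casistan, 1,644 units, ¥192,742.56):
Base rate for 78.15 is 3.5% + ¥1.83/unit.
Origin Casistan qualifies under the Pelon–Casistan agreement and 78.15 is covered: preferential rate Free applies instead.
The additional-duty order on 78.15 targets Vineth, not Casistan; it does not apply.
Duty = ¥192,742.56 × 0% = ¥0.00.
Total = ¥0.00 + ¥5,640.70 + ¥0.00 = ¥5,640.70.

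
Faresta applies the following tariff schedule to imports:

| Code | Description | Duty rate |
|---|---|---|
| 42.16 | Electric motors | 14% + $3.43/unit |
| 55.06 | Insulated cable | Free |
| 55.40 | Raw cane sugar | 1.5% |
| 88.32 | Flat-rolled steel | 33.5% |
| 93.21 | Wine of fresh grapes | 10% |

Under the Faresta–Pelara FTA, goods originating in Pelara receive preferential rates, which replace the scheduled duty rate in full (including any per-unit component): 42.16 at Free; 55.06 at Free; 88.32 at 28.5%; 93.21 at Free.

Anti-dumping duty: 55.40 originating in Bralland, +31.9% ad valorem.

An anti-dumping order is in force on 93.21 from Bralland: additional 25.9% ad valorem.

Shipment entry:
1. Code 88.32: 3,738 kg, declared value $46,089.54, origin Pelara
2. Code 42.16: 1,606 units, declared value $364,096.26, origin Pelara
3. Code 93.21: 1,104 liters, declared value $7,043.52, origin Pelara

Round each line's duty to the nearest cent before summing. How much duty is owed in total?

$13,135.52

Line 1 (88.32, Pelara, 3,738 kg, $46,089.54):
Base rate for 88.32 is 33.5%.
Origin Pelara qualifies under the Faresta–Pelara agreement and 88.32 is covered: preferential rate 28.5% applies instead.
Duty = $46,089.54 × 28.5% = $13,135.52.
Line 2 (42.16, Pelara, 1,606 units, $364,096.26):
Base rate for 42.16 is 14% + $3.43/unit.
Origin Pelara qualifies under the Faresta–Pelara agreement and 42.16 is covered: preferential rate Free applies instead.
Duty = $364,096.26 × 0% = $0.00.
Line 3 (93.21, Pelara, 1,104 liters, $7,043.52):
Base rate for 93.21 is 10%.
Origin Pelara qualifies under the Faresta–Pelara agreement and 93.21 is covered: preferential rate Free applies instead.
The additional-duty order on 93.21 targets Bralland, not Pelara; it does not apply.
Duty = $7,043.52 × 0% = $0.00.
Total = $13,135.52 + $0.00 + $0.00 = $13,135.52.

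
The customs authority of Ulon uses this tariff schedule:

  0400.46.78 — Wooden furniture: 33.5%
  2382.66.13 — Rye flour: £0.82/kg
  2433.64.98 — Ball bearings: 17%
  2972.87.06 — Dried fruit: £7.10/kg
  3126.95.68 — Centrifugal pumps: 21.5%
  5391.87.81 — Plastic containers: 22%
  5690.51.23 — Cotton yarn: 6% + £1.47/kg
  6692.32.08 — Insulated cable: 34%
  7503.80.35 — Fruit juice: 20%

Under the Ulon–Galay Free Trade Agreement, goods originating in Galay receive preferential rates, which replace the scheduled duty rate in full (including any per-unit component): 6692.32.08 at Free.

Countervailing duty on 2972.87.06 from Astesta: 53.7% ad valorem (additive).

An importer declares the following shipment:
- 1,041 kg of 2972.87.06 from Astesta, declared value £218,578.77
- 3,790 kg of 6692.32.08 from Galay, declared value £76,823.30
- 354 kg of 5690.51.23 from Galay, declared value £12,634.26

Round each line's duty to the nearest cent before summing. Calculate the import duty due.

£126,046.34

Line 1 (2972.87.06, Astesta, 1,041 kg, £218,578.77):
Base rate for 2972.87.06 is £7.10/kg.
Additional duty on 2972.87.06 from Astesta: +53.7% ad valorem. Applied ad valorem rate = 53.7%.
Duty = £218,578.77 × 53.7% + 1,041 × £7.10 = £124,767.90.
Line 2 (6692.32.08, Galay, 3,790 kg, £76,823.30):
Base rate for 6692.32.08 is 34%.
Origin Galay qualifies under the Ulon–Galay agreement and 6692.32.08 is covered: preferential rate Free applies instead.
Duty = £76,823.30 × 0% = £0.00.
Line 3 (5690.51.23, Galay, 354 kg, £12,634.26):
Base rate for 5690.51.23 is 6% + £1.47/kg.
Origin Galay is the FTA partner but 5690.51.23 is not on the preference list; base rate stands.
Duty = £12,634.26 × 6% + 354 × £1.47 = £1,278.44.
Total = £124,767.90 + £0.00 + £1,278.44 = £126,046.34.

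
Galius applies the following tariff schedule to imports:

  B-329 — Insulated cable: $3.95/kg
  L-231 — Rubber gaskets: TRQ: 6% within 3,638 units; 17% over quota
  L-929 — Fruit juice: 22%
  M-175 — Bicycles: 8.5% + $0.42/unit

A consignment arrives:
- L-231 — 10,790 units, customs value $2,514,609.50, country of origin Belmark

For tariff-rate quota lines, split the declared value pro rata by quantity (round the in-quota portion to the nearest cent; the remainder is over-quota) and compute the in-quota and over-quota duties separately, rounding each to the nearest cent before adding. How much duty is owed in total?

Line 1 (L-231, Belmark, 10,790 units, $2,514,609.50):
Code L-231 is under a tariff-rate quota (threshold 3,638 units). In-quota: 3,638 units at 6%; over-quota: 7,152 units at 17%.
Pro-rata value split: in-quota = $2,514,609.50 × 3,638/10,790 = $847,835.90; over-quota = $2,514,609.50 − $847,835.90 = $1,666,773.60.
In-quota duty = $847,835.90 × 6% = $50,870.15. Over-quota duty = $1,666,773.60 × 17% = $283,351.51.
Line duty = $50,870.15 + $283,351.51 = $334,221.66.

$334,221.66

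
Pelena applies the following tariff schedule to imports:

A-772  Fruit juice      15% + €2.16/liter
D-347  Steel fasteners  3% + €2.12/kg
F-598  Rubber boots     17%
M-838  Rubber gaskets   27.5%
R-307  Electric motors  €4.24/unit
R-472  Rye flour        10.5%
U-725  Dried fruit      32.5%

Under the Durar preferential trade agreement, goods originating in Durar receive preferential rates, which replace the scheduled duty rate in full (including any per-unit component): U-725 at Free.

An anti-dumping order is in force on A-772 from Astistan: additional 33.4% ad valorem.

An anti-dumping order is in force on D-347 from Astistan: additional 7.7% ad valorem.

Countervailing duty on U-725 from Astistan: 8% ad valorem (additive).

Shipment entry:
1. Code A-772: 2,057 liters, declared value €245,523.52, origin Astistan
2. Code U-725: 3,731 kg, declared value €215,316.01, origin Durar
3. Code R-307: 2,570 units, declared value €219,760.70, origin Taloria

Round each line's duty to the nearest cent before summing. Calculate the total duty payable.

Line 1 (A-772, Astistan, 2,057 liters, €245,523.52):
Base rate for A-772 is 15% + €2.16/liter.
Additional duty on A-772 from Astistan: +33.4%. Applied ad valorem rate: 15% + 33.4% = 48.4%.
Duty = €245,523.52 × 48.4% + 2,057 × €2.16 = €123,276.50.
Line 2 (U-725, Durar, 3,731 kg, €215,316.01):
Base rate for U-725 is 32.5%.
Origin Durar qualifies under the Pelena–Durar agreement and U-725 is covered: preferential rate Free applies instead.
The additional-duty order on U-725 targets Astistan, not Durar; it does not apply.
Duty = €215,316.01 × 0% = €0.00.
Line 3 (R-307, Taloria, 2,570 units, €219,760.70):
Base rate for R-307 is €4.24/unit.
Duty = 2,570 × €4.24 = €10,896.80.
Total = €123,276.50 + €0.00 + €10,896.80 = €134,173.30.

€134,173.30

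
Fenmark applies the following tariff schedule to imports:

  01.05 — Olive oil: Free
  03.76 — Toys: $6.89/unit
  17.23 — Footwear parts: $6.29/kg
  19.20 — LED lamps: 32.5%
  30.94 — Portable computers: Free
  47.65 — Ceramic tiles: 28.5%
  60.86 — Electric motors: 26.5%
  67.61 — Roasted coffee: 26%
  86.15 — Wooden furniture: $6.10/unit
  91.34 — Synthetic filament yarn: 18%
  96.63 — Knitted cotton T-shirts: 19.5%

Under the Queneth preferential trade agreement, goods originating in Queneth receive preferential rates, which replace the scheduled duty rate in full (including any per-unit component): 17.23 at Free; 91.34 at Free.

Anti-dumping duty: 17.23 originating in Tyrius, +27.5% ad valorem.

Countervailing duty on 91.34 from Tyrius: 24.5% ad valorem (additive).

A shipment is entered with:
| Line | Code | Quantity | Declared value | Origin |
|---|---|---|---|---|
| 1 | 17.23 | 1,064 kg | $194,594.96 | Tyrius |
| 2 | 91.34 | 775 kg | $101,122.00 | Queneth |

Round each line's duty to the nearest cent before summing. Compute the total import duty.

$60,206.17

Line 1 (17.23, Tyrius, 1,064 kg, $194,594.96):
Base rate for 17.23 is $6.29/kg.
17.23 has an FTA preferential rate, but origin Tyrius is not Queneth; base rate stands.
Additional duty on 17.23 from Tyrius: +27.5% ad valorem. Applied ad valorem rate = 27.5%.
Duty = $194,594.96 × 27.5% + 1,064 × $6.29 = $60,206.17.
Line 2 (91.34, Queneth, 775 kg, $101,122.00):
Base rate for 91.34 is 18%.
Origin Queneth qualifies under the Fenmark–Queneth agreement and 91.34 is covered: preferential rate Free applies instead.
The additional-duty order on 91.34 targets Tyrius, not Queneth; it does not apply.
Duty = $101,122.00 × 0% = $0.00.
Total = $60,206.17 + $0.00 = $60,206.17.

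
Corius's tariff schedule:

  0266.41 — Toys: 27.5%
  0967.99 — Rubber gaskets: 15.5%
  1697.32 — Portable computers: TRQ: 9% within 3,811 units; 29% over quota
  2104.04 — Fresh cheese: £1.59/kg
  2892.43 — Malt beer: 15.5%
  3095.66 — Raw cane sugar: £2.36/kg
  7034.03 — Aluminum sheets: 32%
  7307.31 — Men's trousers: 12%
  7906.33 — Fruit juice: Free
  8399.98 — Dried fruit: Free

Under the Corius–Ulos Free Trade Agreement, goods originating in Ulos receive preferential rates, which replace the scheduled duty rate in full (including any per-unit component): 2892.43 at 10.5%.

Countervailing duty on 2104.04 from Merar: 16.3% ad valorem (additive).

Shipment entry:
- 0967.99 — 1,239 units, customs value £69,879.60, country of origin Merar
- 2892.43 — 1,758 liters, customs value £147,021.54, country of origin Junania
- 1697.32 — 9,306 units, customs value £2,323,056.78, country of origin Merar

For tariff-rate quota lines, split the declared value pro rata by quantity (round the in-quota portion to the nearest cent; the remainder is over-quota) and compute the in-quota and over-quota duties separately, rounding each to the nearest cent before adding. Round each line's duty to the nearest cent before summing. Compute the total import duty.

£517,038.16

Line 1 (0967.99, Merar, 1,239 units, £69,879.60):
Base rate for 0967.99 is 15.5%.
Duty = £69,879.60 × 15.5% = £10,831.34.
Line 2 (2892.43, Junania, 1,758 liters, £147,021.54):
Base rate for 2892.43 is 15.5%.
2892.43 has an FTA preferential rate, but origin Junania is not Ulos; base rate stands.
Duty = £147,021.54 × 15.5% = £22,788.34.
Line 3 (1697.32, Merar, 9,306 units, £2,323,056.78):
Code 1697.32 is under a tariff-rate quota (threshold 3,811 units). In-quota: 3,811 units at 9%; over-quota: 5,495 units at 29%.
Pro-rata value split: in-quota = £2,323,056.78 × 3,811/9,306 = £951,339.93; over-quota = £2,323,056.78 − £951,339.93 = £1,371,716.85.
In-quota duty = £951,339.93 × 9% = £85,620.59. Over-quota duty = £1,371,716.85 × 29% = £397,797.89.
Line duty = £85,620.59 + £397,797.89 = £483,418.48.
Total = £10,831.34 + £22,788.34 + £483,418.48 = £517,038.16.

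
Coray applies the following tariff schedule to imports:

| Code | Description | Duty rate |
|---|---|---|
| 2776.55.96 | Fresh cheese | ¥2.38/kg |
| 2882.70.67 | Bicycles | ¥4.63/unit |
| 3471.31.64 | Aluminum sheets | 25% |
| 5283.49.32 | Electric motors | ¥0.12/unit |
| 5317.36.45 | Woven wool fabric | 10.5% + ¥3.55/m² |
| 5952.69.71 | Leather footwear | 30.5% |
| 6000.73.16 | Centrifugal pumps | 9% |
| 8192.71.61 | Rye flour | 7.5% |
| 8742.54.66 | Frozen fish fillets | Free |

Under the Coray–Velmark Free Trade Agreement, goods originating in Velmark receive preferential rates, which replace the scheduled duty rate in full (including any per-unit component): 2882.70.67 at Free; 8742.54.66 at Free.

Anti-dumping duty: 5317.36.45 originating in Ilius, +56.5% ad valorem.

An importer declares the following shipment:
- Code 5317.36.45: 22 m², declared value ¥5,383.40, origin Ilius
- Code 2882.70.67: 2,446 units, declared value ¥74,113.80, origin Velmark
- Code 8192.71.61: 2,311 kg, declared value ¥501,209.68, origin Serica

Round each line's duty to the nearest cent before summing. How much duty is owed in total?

Line 1 (5317.36.45, Ilius, 22 m², ¥5,383.40):
Base rate for 5317.36.45 is 10.5% + ¥3.55/m².
Additional duty on 5317.36.45 from Ilius: +56.5%. Applied ad valorem rate: 10.5% + 56.5% = 67%.
Duty = ¥5,383.40 × 67% + 22 × ¥3.55 = ¥3,684.98.
Line 2 (2882.70.67, Velmark, 2,446 units, ¥74,113.80):
Base rate for 2882.70.67 is ¥4.63/unit.
Origin Velmark qualifies under the Coray–Velmark agreement and 2882.70.67 is covered: preferential rate Free applies instead.
Duty = ¥74,113.80 × 0% = ¥0.00.
Line 3 (8192.71.61, Serica, 2,311 kg, ¥501,209.68):
Base rate for 8192.71.61 is 7.5%.
Duty = ¥501,209.68 × 7.5% = ¥37,590.73.
Total = ¥3,684.98 + ¥0.00 + ¥37,590.73 = ¥41,275.71.

¥41,275.71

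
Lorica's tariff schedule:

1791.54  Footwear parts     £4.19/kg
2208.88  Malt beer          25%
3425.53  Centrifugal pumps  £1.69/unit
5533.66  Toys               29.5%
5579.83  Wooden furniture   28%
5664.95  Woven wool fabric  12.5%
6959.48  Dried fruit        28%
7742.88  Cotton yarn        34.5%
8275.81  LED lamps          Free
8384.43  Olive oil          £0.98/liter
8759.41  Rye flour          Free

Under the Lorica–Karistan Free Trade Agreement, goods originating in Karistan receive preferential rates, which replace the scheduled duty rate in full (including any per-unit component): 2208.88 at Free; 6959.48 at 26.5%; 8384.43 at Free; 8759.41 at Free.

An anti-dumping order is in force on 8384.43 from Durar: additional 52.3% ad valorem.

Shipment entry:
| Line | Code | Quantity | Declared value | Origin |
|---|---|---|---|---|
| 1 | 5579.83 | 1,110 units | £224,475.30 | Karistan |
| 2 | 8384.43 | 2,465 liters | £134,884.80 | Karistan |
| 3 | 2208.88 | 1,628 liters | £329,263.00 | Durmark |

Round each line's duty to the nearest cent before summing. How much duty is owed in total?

Line 1 (5579.83, Karistan, 1,110 units, £224,475.30):
Base rate for 5579.83 is 28%.
Origin Karistan is the FTA partner but 5579.83 is not on the preference list; base rate stands.
Duty = £224,475.30 × 28% = £62,853.08.
Line 2 (8384.43, Karistan, 2,465 liters, £134,884.80):
Base rate for 8384.43 is £0.98/liter.
Origin Karistan qualifies under the Lorica–Karistan agreement and 8384.43 is covered: preferential rate Free applies instead.
The additional-duty order on 8384.43 targets Durar, not Karistan; it does not apply.
Duty = £134,884.80 × 0% = £0.00.
Line 3 (2208.88, Durmark, 1,628 liters, £329,263.00):
Base rate for 2208.88 is 25%.
2208.88 has an FTA preferential rate, but origin Durmark is not Karistan; base rate stands.
Duty = £329,263.00 × 25% = £82,315.75.
Total = £62,853.08 + £0.00 + £82,315.75 = £145,168.83.

£145,168.83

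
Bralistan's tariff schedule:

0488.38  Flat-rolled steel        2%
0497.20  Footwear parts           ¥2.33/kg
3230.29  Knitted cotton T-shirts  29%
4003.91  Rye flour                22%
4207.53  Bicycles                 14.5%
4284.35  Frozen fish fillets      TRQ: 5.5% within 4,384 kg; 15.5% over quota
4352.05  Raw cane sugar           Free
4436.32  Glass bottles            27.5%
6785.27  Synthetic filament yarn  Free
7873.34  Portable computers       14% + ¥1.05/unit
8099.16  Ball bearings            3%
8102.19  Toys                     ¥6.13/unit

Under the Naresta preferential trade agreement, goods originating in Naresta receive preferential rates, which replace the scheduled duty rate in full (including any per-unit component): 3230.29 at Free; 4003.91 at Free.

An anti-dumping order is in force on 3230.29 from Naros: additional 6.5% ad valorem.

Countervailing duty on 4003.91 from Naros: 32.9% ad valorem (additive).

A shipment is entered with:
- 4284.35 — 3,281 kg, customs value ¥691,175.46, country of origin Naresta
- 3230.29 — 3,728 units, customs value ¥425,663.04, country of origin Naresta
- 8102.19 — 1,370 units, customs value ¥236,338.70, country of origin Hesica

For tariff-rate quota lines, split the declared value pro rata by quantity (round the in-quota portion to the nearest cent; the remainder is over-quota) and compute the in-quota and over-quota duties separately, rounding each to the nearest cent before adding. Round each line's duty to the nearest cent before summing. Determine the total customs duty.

¥46,412.75

Line 1 (4284.35, Naresta, 3,281 kg, ¥691,175.46):
Code 4284.35 is under a tariff-rate quota (threshold 4,384 kg). Quantity 3,281 kg is within the quota, so the in-quota rate 5.5% applies to the full value.
Duty = ¥691,175.46 × 5.5% = ¥38,014.65.
Line 2 (3230.29, Naresta, 3,728 units, ¥425,663.04):
Base rate for 3230.29 is 29%.
Origin Naresta qualifies under the Bralistan–Naresta agreement and 3230.29 is covered: preferential rate Free applies instead.
The additional-duty order on 3230.29 targets Naros, not Naresta; it does not apply.
Duty = ¥425,663.04 × 0% = ¥0.00.
Line 3 (8102.19, Hesica, 1,370 units, ¥236,338.70):
Base rate for 8102.19 is ¥6.13/unit.
Duty = 1,370 × ¥6.13 = ¥8,398.10.
Total = ¥38,014.65 + ¥0.00 + ¥8,398.10 = ¥46,412.75.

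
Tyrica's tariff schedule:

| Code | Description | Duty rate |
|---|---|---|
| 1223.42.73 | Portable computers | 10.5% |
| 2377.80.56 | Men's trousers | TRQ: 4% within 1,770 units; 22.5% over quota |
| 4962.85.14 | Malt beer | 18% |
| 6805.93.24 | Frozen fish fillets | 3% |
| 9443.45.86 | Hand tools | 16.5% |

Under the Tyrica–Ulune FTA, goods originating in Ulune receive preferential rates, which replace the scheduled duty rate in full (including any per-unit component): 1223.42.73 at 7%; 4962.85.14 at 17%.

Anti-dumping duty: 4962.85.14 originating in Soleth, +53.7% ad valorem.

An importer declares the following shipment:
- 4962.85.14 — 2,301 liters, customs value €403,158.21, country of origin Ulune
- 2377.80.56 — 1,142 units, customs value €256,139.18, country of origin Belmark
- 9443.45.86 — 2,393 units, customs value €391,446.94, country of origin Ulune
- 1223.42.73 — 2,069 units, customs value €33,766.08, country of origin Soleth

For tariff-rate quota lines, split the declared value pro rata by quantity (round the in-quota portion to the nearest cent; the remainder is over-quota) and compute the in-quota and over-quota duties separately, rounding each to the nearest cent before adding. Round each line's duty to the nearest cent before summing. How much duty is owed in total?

Line 1 (4962.85.14, Ulune, 2,301 liters, €403,158.21):
Base rate for 4962.85.14 is 18%.
Origin Ulune qualifies under the Tyrica–Ulune agreement and 4962.85.14 is covered: preferential rate 17% applies instead.
The additional-duty order on 4962.85.14 targets Soleth, not Ulune; it does not apply.
Duty = €403,158.21 × 17% = €68,536.90.
Line 2 (2377.80.56, Belmark, 1,142 units, €256,139.18):
Code 2377.80.56 is under a tariff-rate quota (threshold 1,770 units). Quantity 1,142 units is within the quota, so the in-quota rate 4% applies to the full value.
Duty = €256,139.18 × 4% = €10,245.57.
Line 3 (9443.45.86, Ulune, 2,393 units, €391,446.94):
Base rate for 9443.45.86 is 16.5%.
Origin Ulune is the FTA partner but 9443.45.86 is not on the preference list; base rate stands.
Duty = €391,446.94 × 16.5% = €64,588.75.
Line 4 (1223.42.73, Soleth, 2,069 units, €33,766.08):
Base rate for 1223.42.73 is 10.5%.
1223.42.73 has an FTA preferential rate, but origin Soleth is not Ulune; base rate stands.
Duty = €33,766.08 × 10.5% = €3,545.44.
Total = €68,536.90 + €10,245.57 + €64,588.75 + €3,545.44 = €146,916.66.

€146,916.66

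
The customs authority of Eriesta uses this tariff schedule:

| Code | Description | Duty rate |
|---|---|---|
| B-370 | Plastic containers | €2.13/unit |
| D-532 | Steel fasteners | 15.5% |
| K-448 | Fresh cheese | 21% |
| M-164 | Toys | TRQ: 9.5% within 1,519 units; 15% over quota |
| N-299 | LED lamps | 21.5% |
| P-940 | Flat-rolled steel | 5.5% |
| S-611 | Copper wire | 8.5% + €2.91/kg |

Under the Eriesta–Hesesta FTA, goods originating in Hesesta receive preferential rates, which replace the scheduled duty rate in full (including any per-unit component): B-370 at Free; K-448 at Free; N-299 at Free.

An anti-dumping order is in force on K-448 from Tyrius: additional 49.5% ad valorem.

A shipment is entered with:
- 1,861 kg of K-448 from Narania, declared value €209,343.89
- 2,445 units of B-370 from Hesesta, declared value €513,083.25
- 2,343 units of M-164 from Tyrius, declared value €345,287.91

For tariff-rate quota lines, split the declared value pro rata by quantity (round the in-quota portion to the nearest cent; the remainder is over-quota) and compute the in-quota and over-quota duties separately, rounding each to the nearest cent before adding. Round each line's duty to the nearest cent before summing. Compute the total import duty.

Line 1 (K-448, Narania, 1,861 kg, €209,343.89):
Base rate for K-448 is 21%.
K-448 has an FTA preferential rate, but origin Narania is not Hesesta; base rate stands.
The additional-duty order on K-448 targets Tyrius, not Narania; it does not apply.
Duty = €209,343.89 × 21% = €43,962.22.
Line 2 (B-370, Hesesta, 2,445 units, €513,083.25):
Base rate for B-370 is €2.13/unit.
Origin Hesesta qualifies under the Eriesta–Hesesta agreement and B-370 is covered: preferential rate Free applies instead.
Duty = €513,083.25 × 0% = €0.00.
Line 3 (M-164, Tyrius, 2,343 units, €345,287.91):
Code M-164 is under a tariff-rate quota (threshold 1,519 units). In-quota: 1,519 units at 9.5%; over-quota: 824 units at 15%.
Pro-rata value split: in-quota = €345,287.91 × 1,519/2,343 = €223,855.03; over-quota = €345,287.91 − €223,855.03 = €121,432.88.
In-quota duty = €223,855.03 × 9.5% = €21,266.23. Over-quota duty = €121,432.88 × 15% = €18,214.93.
Line duty = €21,266.23 + €18,214.93 = €39,481.16.
Total = €43,962.22 + €0.00 + €39,481.16 = €83,443.38.

€83,443.38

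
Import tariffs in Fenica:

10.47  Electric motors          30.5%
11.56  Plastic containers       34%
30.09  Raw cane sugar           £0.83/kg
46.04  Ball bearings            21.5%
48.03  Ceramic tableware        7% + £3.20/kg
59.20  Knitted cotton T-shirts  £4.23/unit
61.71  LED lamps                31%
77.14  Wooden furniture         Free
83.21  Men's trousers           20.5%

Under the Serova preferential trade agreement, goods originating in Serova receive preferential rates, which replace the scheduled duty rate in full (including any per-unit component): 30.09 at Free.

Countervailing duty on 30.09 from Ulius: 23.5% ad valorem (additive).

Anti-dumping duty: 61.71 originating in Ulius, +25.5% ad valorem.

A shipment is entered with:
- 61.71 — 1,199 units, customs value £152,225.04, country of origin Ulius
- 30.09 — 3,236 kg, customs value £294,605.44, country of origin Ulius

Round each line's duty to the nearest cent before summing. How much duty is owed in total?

£157,925.31

Line 1 (61.71, Ulius, 1,199 units, £152,225.04):
Base rate for 61.71 is 31%.
Additional duty on 61.71 from Ulius: +25.5%. Applied ad valorem rate: 31% + 25.5% = 56.5%.
Duty = £152,225.04 × 56.5% = £86,007.15.
Line 2 (30.09, Ulius, 3,236 kg, £294,605.44):
Base rate for 30.09 is £0.83/kg.
30.09 has an FTA preferential rate, but origin Ulius is not Serova; base rate stands.
Additional duty on 30.09 from Ulius: +23.5% ad valorem. Applied ad valorem rate = 23.5%.
Duty = £294,605.44 × 23.5% + 3,236 × £0.83 = £71,918.16.
Total = £86,007.15 + £71,918.16 = £157,925.31.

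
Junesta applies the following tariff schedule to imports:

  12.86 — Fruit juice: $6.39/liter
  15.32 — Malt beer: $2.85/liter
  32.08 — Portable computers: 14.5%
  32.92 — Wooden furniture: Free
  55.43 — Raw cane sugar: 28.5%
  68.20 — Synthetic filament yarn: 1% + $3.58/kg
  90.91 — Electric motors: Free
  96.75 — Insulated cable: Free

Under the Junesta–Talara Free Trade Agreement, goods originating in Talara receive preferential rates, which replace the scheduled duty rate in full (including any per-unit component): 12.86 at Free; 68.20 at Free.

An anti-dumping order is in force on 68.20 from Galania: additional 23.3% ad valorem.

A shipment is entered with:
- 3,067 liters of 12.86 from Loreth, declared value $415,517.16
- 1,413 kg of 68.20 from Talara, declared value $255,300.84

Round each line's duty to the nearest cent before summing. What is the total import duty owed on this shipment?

$19,598.13

Line 1 (12.86, Loreth, 3,067 liters, $415,517.16):
Base rate for 12.86 is $6.39/liter.
12.86 has an FTA preferential rate, but origin Loreth is not Talara; base rate stands.
Duty = 3,067 × $6.39 = $19,598.13.
Line 2 (68.20, Talara, 1,413 kg, $255,300.84):
Base rate for 68.20 is 1% + $3.58/kg.
Origin Talara qualifies under the Junesta–Talara agreement and 68.20 is covered: preferential rate Free applies instead.
The additional-duty order on 68.20 targets Galania, not Talara; it does not apply.
Duty = $255,300.84 × 0% = $0.00.
Total = $19,598.13 + $0.00 = $19,598.13.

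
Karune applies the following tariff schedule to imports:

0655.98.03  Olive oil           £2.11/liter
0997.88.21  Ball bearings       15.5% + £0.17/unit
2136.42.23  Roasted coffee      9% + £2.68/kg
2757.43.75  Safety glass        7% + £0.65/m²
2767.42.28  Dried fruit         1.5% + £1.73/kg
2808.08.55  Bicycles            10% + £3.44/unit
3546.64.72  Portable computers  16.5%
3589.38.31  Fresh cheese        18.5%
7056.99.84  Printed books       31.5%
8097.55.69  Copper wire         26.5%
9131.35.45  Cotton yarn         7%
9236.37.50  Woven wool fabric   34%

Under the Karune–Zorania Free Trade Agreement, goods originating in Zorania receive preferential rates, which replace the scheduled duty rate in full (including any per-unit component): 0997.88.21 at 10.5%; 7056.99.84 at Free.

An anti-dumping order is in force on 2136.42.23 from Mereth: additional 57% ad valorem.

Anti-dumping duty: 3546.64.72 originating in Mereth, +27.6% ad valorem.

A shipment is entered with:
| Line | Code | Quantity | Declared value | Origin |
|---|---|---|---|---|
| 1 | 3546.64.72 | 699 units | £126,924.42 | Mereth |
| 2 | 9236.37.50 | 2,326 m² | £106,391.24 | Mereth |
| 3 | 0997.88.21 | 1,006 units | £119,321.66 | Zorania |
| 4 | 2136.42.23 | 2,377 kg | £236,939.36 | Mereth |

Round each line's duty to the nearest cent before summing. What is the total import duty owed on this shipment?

£267,425.80

Line 1 (3546.64.72, Mereth, 699 units, £126,924.42):
Base rate for 3546.64.72 is 16.5%.
Additional duty on 3546.64.72 from Mereth: +27.6%. Applied ad valorem rate: 16.5% + 27.6% = 44.1%.
Duty = £126,924.42 × 44.1% = £55,973.67.
Line 2 (9236.37.50, Mereth, 2,326 m², £106,391.24):
Base rate for 9236.37.50 is 34%.
Duty = £106,391.24 × 34% = £36,173.02.
Line 3 (0997.88.21, Zorania, 1,006 units, £119,321.66):
Base rate for 0997.88.21 is 15.5% + £0.17/unit.
Origin Zorania qualifies under the Karune–Zorania agreement and 0997.88.21 is covered: preferential rate 10.5% applies instead.
Duty = £119,321.66 × 10.5% = £12,528.77.
Line 4 (2136.42.23, Mereth, 2,377 kg, £236,939.36):
Base rate for 2136.42.23 is 9% + £2.68/kg.
Additional duty on 2136.42.23 from Mereth: +57%. Applied ad valorem rate: 9% + 57% = 66%.
Duty = £236,939.36 × 66% + 2,377 × £2.68 = £162,750.34.
Total = £55,973.67 + £36,173.02 + £12,528.77 + £162,750.34 = £267,425.80.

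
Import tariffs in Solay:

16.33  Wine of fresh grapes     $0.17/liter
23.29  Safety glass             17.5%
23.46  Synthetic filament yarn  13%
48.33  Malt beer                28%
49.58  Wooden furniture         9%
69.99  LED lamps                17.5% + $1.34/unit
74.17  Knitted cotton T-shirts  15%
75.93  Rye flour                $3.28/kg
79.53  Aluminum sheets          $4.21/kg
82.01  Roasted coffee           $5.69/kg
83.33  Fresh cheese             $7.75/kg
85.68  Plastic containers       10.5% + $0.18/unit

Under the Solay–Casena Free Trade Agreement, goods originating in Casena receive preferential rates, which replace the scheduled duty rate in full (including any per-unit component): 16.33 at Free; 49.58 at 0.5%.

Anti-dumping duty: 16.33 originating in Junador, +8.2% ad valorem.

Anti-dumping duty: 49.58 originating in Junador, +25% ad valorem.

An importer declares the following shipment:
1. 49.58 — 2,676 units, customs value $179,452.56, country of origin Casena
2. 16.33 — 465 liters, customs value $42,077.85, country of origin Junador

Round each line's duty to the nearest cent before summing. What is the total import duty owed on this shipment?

$4,426.69

Line 1 (49.58, Casena, 2,676 units, $179,452.56):
Base rate for 49.58 is 9%.
Origin Casena qualifies under the Solay–Casena agreement and 49.58 is covered: preferential rate 0.5% applies instead.
The additional-duty order on 49.58 targets Junador, not Casena; it does not apply.
Duty = $179,452.56 × 0.5% = $897.26.
Line 2 (16.33, Junador, 465 liters, $42,077.85):
Base rate for 16.33 is $0.17/liter.
16.33 has an FTA preferential rate, but origin Junador is not Casena; base rate stands.
Additional duty on 16.33 from Junador: +8.2% ad valorem. Applied ad valorem rate = 8.2%.
Duty = $42,077.85 × 8.2% + 465 × $0.17 = $3,529.43.
Total = $897.26 + $3,529.43 = $4,426.69.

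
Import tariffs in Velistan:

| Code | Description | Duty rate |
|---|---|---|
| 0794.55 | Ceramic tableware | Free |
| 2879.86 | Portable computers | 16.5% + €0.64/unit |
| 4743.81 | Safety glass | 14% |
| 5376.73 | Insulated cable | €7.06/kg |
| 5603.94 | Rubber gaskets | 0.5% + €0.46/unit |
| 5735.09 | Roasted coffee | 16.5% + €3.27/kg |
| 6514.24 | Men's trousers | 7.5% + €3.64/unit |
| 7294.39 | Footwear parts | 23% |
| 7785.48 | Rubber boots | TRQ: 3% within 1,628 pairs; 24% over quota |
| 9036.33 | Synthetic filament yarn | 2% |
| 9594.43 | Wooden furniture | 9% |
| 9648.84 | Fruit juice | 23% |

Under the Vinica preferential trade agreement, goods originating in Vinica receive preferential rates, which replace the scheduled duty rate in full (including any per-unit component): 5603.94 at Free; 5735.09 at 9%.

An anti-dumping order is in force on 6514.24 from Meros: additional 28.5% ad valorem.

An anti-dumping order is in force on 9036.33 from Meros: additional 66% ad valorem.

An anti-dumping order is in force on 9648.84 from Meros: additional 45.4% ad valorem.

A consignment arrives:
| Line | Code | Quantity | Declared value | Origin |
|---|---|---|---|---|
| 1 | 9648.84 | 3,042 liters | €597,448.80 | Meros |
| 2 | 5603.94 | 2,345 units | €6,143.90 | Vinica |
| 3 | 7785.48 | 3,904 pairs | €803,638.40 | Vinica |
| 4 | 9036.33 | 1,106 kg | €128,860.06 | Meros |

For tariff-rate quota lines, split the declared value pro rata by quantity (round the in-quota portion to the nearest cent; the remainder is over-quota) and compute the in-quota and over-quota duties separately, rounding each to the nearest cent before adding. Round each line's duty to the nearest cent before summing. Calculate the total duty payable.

€618,777.03

Line 1 (9648.84, Meros, 3,042 liters, €597,448.80):
Base rate for 9648.84 is 23%.
Additional duty on 9648.84 from Meros: +45.4%. Applied ad valorem rate: 23% + 45.4% = 68.4%.
Duty = €597,448.80 × 68.4% = €408,654.98.
Line 2 (5603.94, Vinica, 2,345 units, €6,143.90):
Base rate for 5603.94 is 0.5% + €0.46/unit.
Origin Vinica qualifies under the Velistan–Vinica agreement and 5603.94 is covered: preferential rate Free applies instead.
Duty = €6,143.90 × 0% = €0.00.
Line 3 (7785.48, Vinica, 3,904 pairs, €803,638.40):
Code 7785.48 is under a tariff-rate quota (threshold 1,628 pairs). In-quota: 1,628 pairs at 3%; over-quota: 2,276 pairs at 24%.
Pro-rata value split: in-quota = €803,638.40 × 1,628/3,904 = €335,123.80; over-quota = €803,638.40 − €335,123.80 = €468,514.60.
In-quota duty = €335,123.80 × 3% = €10,053.71. Over-quota duty = €468,514.60 × 24% = €112,443.50.
Line duty = €10,053.71 + €112,443.50 = €122,497.21.
Line 4 (9036.33, Meros, 1,106 kg, €128,860.06):
Base rate for 9036.33 is 2%.
Additional duty on 9036.33 from Meros: +66%. Applied ad valorem rate: 2% + 66% = 68%.
Duty = €128,860.06 × 68% = €87,624.84.
Total = €408,654.98 + €0.00 + €122,497.21 + €87,624.84 = €618,777.03.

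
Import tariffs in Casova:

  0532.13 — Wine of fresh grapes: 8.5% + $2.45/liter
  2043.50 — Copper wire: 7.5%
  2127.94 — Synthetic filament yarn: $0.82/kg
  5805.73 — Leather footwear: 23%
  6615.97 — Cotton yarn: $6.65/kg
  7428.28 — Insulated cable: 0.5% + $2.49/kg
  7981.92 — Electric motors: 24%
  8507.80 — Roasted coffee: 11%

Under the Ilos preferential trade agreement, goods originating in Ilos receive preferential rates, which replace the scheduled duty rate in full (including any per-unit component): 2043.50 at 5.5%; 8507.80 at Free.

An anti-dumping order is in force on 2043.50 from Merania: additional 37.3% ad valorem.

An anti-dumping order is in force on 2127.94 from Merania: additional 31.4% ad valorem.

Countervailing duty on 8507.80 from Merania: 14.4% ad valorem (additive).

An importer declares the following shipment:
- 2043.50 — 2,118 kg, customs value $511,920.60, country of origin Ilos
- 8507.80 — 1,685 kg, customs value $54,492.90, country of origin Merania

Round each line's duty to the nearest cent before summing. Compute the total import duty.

$41,996.83

Line 1 (2043.50, Ilos, 2,118 kg, $511,920.60):
Base rate for 2043.50 is 7.5%.
Origin Ilos qualifies under the Casova–Ilos agreement and 2043.50 is covered: preferential rate 5.5% applies instead.
The additional-duty order on 2043.50 targets Merania, not Ilos; it does not apply.
Duty = $511,920.60 × 5.5% = $28,155.63.
Line 2 (8507.80, Merania, 1,685 kg, $54,492.90):
Base rate for 8507.80 is 11%.
8507.80 has an FTA preferential rate, but origin Merania is not Ilos; base rate stands.
Additional duty on 8507.80 from Merania: +14.4%. Applied ad valorem rate: 11% + 14.4% = 25.4%.
Duty = $54,492.90 × 25.4% = $13,841.20.
Total = $28,155.63 + $13,841.20 = $41,996.83.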